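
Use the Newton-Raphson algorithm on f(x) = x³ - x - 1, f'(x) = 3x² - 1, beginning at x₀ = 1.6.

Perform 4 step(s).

f(x) = x³ - x - 1
f'(x) = 3x² - 1
x₀ = 1.6

Newton-Raphson formula: x_{n+1} = x_n - f(x_n)/f'(x_n)

Iteration 1:
  f(1.600000) = 1.496000
  f'(1.600000) = 6.680000
  x_1 = 1.600000 - 1.496000/6.680000 = 1.376048
Iteration 2:
  f(1.376048) = 0.229510
  f'(1.376048) = 4.680524
  x_2 = 1.376048 - 0.229510/4.680524 = 1.327013
Iteration 3:
  f(1.327013) = 0.009808
  f'(1.327013) = 4.282890
  x_3 = 1.327013 - 0.009808/4.282890 = 1.324723
Iteration 4:
  f(1.324723) = 0.000021
  f'(1.324723) = 4.264672
  x_4 = 1.324723 - 0.000021/4.264672 = 1.324718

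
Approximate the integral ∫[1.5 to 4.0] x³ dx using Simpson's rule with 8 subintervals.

f(x) = x³
a = 1.5, b = 4.0, n = 8
h = (b - a)/n = 0.312500

Simpson's rule: (h/3)[f(x₀) + 4f(x₁) + 2f(x₂) + ... + f(xₙ)]

x_0 = 1.5000, f(x_0) = 3.375000, coefficient = 1
x_1 = 1.8125, f(x_1) = 5.954346, coefficient = 4
x_2 = 2.1250, f(x_2) = 9.595703, coefficient = 2
x_3 = 2.4375, f(x_3) = 14.482178, coefficient = 4
x_4 = 2.7500, f(x_4) = 20.796875, coefficient = 2
x_5 = 3.0625, f(x_5) = 28.722900, coefficient = 4
x_6 = 3.3750, f(x_6) = 38.443359, coefficient = 2
x_7 = 3.6875, f(x_7) = 50.141357, coefficient = 4
x_8 = 4.0000, f(x_8) = 64.000000, coefficient = 1

I ≈ (0.312500/3) × 602.250000 = 62.734375
Exact value: 62.734375
Error: 0.000000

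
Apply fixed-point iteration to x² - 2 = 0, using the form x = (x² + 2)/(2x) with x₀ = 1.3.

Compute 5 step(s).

Equation: x² - 2 = 0
Fixed-point form: x = (x² + 2)/(2x)
x₀ = 1.3

x_1 = g(1.300000) = 1.419231
x_2 = g(1.419231) = 1.414222
x_3 = g(1.414222) = 1.414214
x_4 = g(1.414214) = 1.414214
x_5 = g(1.414214) = 1.414214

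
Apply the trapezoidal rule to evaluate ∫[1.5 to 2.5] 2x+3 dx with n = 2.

f(x) = 2x+3
a = 1.5, b = 2.5, n = 2
h = (b - a)/n = 0.500000

Trapezoidal rule: (h/2)[f(x₀) + 2f(x₁) + 2f(x₂) + ... + f(xₙ)]

x_0 = 1.5000, f(x_0) = 6.000000, coefficient = 1
x_1 = 2.0000, f(x_1) = 7.000000, coefficient = 2
x_2 = 2.5000, f(x_2) = 8.000000, coefficient = 1

I ≈ (0.500000/2) × 28.000000 = 7.000000
Exact value: 7.000000
Error: 0.000000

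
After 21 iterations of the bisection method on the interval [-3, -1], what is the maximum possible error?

Bisection error bound: |error| ≤ (b-a)/2^n
|error| ≤ (-1 - (-3))/2^21 = 2/2^21
|error| ≤ 0.0000009537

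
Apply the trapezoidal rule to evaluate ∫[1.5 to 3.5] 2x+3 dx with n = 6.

f(x) = 2x+3
a = 1.5, b = 3.5, n = 6
h = (b - a)/n = 0.333333

Trapezoidal rule: (h/2)[f(x₀) + 2f(x₁) + 2f(x₂) + ... + f(xₙ)]

x_0 = 1.5000, f(x_0) = 6.000000, coefficient = 1
x_1 = 1.8333, f(x_1) = 6.666667, coefficient = 2
x_2 = 2.1667, f(x_2) = 7.333333, coefficient = 2
x_3 = 2.5000, f(x_3) = 8.000000, coefficient = 2
x_4 = 2.8333, f(x_4) = 8.666667, coefficient = 2
x_5 = 3.1667, f(x_5) = 9.333333, coefficient = 2
x_6 = 3.5000, f(x_6) = 10.000000, coefficient = 1

I ≈ (0.333333/2) × 96.000000 = 16.000000
Exact value: 16.000000
Error: 0.000000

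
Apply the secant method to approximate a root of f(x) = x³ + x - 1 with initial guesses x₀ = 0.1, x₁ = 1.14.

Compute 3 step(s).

f(x) = x³ + x - 1
x₀ = 0.1, x₁ = 1.14

Secant formula: x_{n+1} = x_n - f(x_n)(x_n - x_{n-1})/(f(x_n) - f(x_{n-1}))

Iteration 1:
  f(0.100000) = -0.899000
  f(1.140000) = 1.621544
  x_2 = 1.140000 - 1.621544×(1.140000 - 0.100000)/(1.621544 - (-0.899000))
       = 0.470936
Iteration 2:
  f(1.140000) = 1.621544
  f(0.470936) = -0.424620
  x_3 = 0.470936 - (-0.424620)×(0.470936 - 1.140000)/(-0.424620 - 1.621544)
       = 0.609780
Iteration 3:
  f(0.470936) = -0.424620
  f(0.609780) = -0.163485
  x_4 = 0.609780 - (-0.163485)×(0.609780 - 0.470936)/(-0.163485 - (-0.424620))
       = 0.696704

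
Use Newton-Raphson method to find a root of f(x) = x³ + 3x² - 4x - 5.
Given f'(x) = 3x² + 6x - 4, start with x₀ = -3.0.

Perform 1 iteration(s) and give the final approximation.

f(x) = x³ + 3x² - 4x - 5
f'(x) = 3x² + 6x - 4
x₀ = -3.0

Newton-Raphson formula: x_{n+1} = x_n - f(x_n)/f'(x_n)

Iteration 1:
  f(-3.000000) = 7.000000
  f'(-3.000000) = 5.000000
  x_1 = -3.000000 - 7.000000/5.000000 = -4.400000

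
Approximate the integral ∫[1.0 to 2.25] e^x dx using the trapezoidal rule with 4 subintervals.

f(x) = e^x
a = 1.0, b = 2.25, n = 4
h = (b - a)/n = 0.312500

Trapezoidal rule: (h/2)[f(x₀) + 2f(x₁) + 2f(x₂) + ... + f(xₙ)]

x_0 = 1.0000, f(x_0) = 2.718282, coefficient = 1
x_1 = 1.3125, f(x_1) = 3.715451, coefficient = 2
x_2 = 1.6250, f(x_2) = 5.078419, coefficient = 2
x_3 = 1.9375, f(x_3) = 6.941376, coefficient = 2
x_4 = 2.2500, f(x_4) = 9.487736, coefficient = 1

I ≈ (0.312500/2) × 43.676509 = 6.824455
Exact value: 6.769454
Error: 0.055001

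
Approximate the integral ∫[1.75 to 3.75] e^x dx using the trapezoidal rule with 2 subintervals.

f(x) = e^x
a = 1.75, b = 3.75, n = 2
h = (b - a)/n = 1.000000

Trapezoidal rule: (h/2)[f(x₀) + 2f(x₁) + 2f(x₂) + ... + f(xₙ)]

x_0 = 1.7500, f(x_0) = 5.754603, coefficient = 1
x_1 = 2.7500, f(x_1) = 15.642632, coefficient = 2
x_2 = 3.7500, f(x_2) = 42.521082, coefficient = 1

I ≈ (1.000000/2) × 79.560948 = 39.780474
Exact value: 36.766479
Error: 3.013995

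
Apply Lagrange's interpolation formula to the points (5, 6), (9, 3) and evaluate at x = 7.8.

Lagrange interpolation formula:
P(x) = Σ yᵢ × Lᵢ(x)
where Lᵢ(x) = Π_{j≠i} (x - xⱼ)/(xᵢ - xⱼ)

L_0(7.8) = (7.8 - 9)/(5 - 9) = 0.300000
L_1(7.8) = (7.8 - 5)/(9 - 5) = 0.700000

P(7.8) = 6×L_0(7.8) + 3×L_1(7.8)
P(7.8) = 3.900000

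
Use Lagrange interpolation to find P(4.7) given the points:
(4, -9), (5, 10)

Lagrange interpolation formula:
P(x) = Σ yᵢ × Lᵢ(x)
where Lᵢ(x) = Π_{j≠i} (x - xⱼ)/(xᵢ - xⱼ)

L_0(4.7) = (4.7 - 5)/(4 - 5) = 0.300000
L_1(4.7) = (4.7 - 4)/(5 - 4) = 0.700000

P(4.7) = (-9)×L_0(4.7) + 10×L_1(4.7)
P(4.7) = 4.300000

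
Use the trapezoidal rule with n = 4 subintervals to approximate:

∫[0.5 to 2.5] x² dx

f(x) = x²
a = 0.5, b = 2.5, n = 4
h = (b - a)/n = 0.500000

Trapezoidal rule: (h/2)[f(x₀) + 2f(x₁) + 2f(x₂) + ... + f(xₙ)]

x_0 = 0.5000, f(x_0) = 0.250000, coefficient = 1
x_1 = 1.0000, f(x_1) = 1.000000, coefficient = 2
x_2 = 1.5000, f(x_2) = 2.250000, coefficient = 2
x_3 = 2.0000, f(x_3) = 4.000000, coefficient = 2
x_4 = 2.5000, f(x_4) = 6.250000, coefficient = 1

I ≈ (0.500000/2) × 21.000000 = 5.250000
Exact value: 5.166667
Error: 0.083333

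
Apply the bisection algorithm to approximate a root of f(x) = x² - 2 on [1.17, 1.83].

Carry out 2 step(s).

f(x) = x² - 2
Initial interval: [1.17, 1.83]

Iteration 1:
  c_1 = (1.170000 + 1.830000)/2 = 1.500000
  f(c_1) = f(1.500000) = 0.250000
  f(a) × f(c) < 0, new interval: [1.170000, 1.500000]
Iteration 2:
  c_2 = (1.170000 + 1.500000)/2 = 1.335000
  f(c_2) = f(1.335000) = -0.217775
  f(a) × f(c) ≥ 0, new interval: [1.335000, 1.500000]

After 2 iteration(s), the approximation is c_2 = 1.335000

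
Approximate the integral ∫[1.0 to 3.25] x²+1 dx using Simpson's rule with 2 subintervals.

f(x) = x²+1
a = 1.0, b = 3.25, n = 2
h = (b - a)/n = 1.125000

Simpson's rule: (h/3)[f(x₀) + 4f(x₁) + 2f(x₂) + ... + f(xₙ)]

x_0 = 1.0000, f(x_0) = 2.000000, coefficient = 1
x_1 = 2.1250, f(x_1) = 5.515625, coefficient = 4
x_2 = 3.2500, f(x_2) = 11.562500, coefficient = 1

I ≈ (1.125000/3) × 35.625000 = 13.359375
Exact value: 13.359375
Error: 0.000000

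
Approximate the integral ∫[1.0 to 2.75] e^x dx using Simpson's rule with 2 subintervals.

f(x) = e^x
a = 1.0, b = 2.75, n = 2
h = (b - a)/n = 0.875000

Simpson's rule: (h/3)[f(x₀) + 4f(x₁) + 2f(x₂) + ... + f(xₙ)]

x_0 = 1.0000, f(x_0) = 2.718282, coefficient = 1
x_1 = 1.8750, f(x_1) = 6.520819, coefficient = 4
x_2 = 2.7500, f(x_2) = 15.642632, coefficient = 1

I ≈ (0.875000/3) × 44.444190 = 12.962889
Exact value: 12.924350
Error: 0.038539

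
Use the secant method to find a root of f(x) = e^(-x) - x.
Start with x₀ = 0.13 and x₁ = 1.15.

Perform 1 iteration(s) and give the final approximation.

f(x) = e^(-x) - x
x₀ = 0.13, x₁ = 1.15

Secant formula: x_{n+1} = x_n - f(x_n)(x_n - x_{n-1})/(f(x_n) - f(x_{n-1}))

Iteration 1:
  f(0.130000) = 0.748095
  f(1.150000) = -0.833363
  x_2 = 1.150000 - (-0.833363)×(1.150000 - 0.130000)/(-0.833363 - 0.748095)
       = 0.612502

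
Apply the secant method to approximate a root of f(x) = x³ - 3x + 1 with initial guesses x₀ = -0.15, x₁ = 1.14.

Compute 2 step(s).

f(x) = x³ - 3x + 1
x₀ = -0.15, x₁ = 1.14

Secant formula: x_{n+1} = x_n - f(x_n)(x_n - x_{n-1})/(f(x_n) - f(x_{n-1}))

Iteration 1:
  f(-0.150000) = 1.446625
  f(1.140000) = -0.938456
  x_2 = 1.140000 - (-0.938456)×(1.140000 - (-0.150000))/(-0.938456 - 1.446625)
       = 0.632425
Iteration 2:
  f(1.140000) = -0.938456
  f(0.632425) = -0.644329
  x_3 = 0.632425 - (-0.644329)×(0.632425 - 1.140000)/(-0.644329 - (-0.938456))
       = -0.479494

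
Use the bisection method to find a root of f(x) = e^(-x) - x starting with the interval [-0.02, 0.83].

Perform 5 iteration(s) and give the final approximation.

f(x) = e^(-x) - x
Initial interval: [-0.02, 0.83]

Iteration 1:
  c_1 = (-0.020000 + 0.830000)/2 = 0.405000
  f(c_1) = f(0.405000) = 0.261977
  f(a) × f(c) ≥ 0, new interval: [0.405000, 0.830000]
Iteration 2:
  c_2 = (0.405000 + 0.830000)/2 = 0.617500
  f(c_2) = f(0.617500) = -0.078209
  f(a) × f(c) < 0, new interval: [0.405000, 0.617500]
Iteration 3:
  c_3 = (0.405000 + 0.617500)/2 = 0.511250
  f(c_3) = f(0.511250) = 0.088495
  f(a) × f(c) ≥ 0, new interval: [0.511250, 0.617500]
Iteration 4:
  c_4 = (0.511250 + 0.617500)/2 = 0.564375
  f(c_4) = f(0.564375) = 0.004340
  f(a) × f(c) ≥ 0, new interval: [0.564375, 0.617500]
Iteration 5:
  c_5 = (0.564375 + 0.617500)/2 = 0.590937
  f(c_5) = f(0.590937) = -0.037130
  f(a) × f(c) < 0, new interval: [0.564375, 0.590937]

After 5 iteration(s), the approximation is c_5 = 0.590937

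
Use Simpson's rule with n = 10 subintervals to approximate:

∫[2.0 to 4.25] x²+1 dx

f(x) = x²+1
a = 2.0, b = 4.25, n = 10
h = (b - a)/n = 0.225000

Simpson's rule: (h/3)[f(x₀) + 4f(x₁) + 2f(x₂) + ... + f(xₙ)]

x_0 = 2.0000, f(x_0) = 5.000000, coefficient = 1
x_1 = 2.2250, f(x_1) = 5.950625, coefficient = 4
x_2 = 2.4500, f(x_2) = 7.002500, coefficient = 2
x_3 = 2.6750, f(x_3) = 8.155625, coefficient = 4
x_4 = 2.9000, f(x_4) = 9.410000, coefficient = 2
x_5 = 3.1250, f(x_5) = 10.765625, coefficient = 4
x_6 = 3.3500, f(x_6) = 12.222500, coefficient = 2
x_7 = 3.5750, f(x_7) = 13.780625, coefficient = 4
x_8 = 3.8000, f(x_8) = 15.440000, coefficient = 2
x_9 = 4.0250, f(x_9) = 17.200625, coefficient = 4
x_10 = 4.2500, f(x_10) = 19.062500, coefficient = 1

I ≈ (0.225000/3) × 335.625000 = 25.171875
Exact value: 25.171875
Error: 0.000000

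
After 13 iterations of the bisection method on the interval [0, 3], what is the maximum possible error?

Bisection error bound: |error| ≤ (b-a)/2^n
|error| ≤ (3 - 0)/2^13 = 3/2^13
|error| ≤ 0.0003662109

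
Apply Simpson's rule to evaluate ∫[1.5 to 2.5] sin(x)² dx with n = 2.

f(x) = sin(x)²
a = 1.5, b = 2.5, n = 2
h = (b - a)/n = 0.500000

Simpson's rule: (h/3)[f(x₀) + 4f(x₁) + 2f(x₂) + ... + f(xₙ)]

x_0 = 1.5000, f(x_0) = 0.994996, coefficient = 1
x_1 = 2.0000, f(x_1) = 0.826822, coefficient = 4
x_2 = 2.5000, f(x_2) = 0.358169, coefficient = 1

I ≈ (0.500000/3) × 4.660452 = 0.776742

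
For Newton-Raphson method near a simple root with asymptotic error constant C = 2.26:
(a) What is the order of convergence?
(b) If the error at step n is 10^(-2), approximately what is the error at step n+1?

(a) Newton-Raphson has quadratic (order 2) convergence near simple roots.
    This means |e_{n+1}| ≈ C|e_n|².

(b) With |e_n| = 10^(-2) and C = 2.26:
    |e_{n+1}| ≈ 2.26 × (10^(-2))² = 2.26 × 10^(-4)

(a) 2 (quadratic); (b) |e_{n+1}| ≈ 2.260e-04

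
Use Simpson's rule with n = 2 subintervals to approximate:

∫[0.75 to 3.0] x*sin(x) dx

f(x) = x*sin(x)
a = 0.75, b = 3.0, n = 2
h = (b - a)/n = 1.125000

Simpson's rule: (h/3)[f(x₀) + 4f(x₁) + 2f(x₂) + ... + f(xₙ)]

x_0 = 0.7500, f(x_0) = 0.511229, coefficient = 1
x_1 = 1.8750, f(x_1) = 1.788911, coefficient = 4
x_2 = 3.0000, f(x_2) = 0.423360, coefficient = 1

I ≈ (1.125000/3) × 8.090232 = 3.033837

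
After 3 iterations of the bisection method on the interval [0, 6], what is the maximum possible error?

Bisection error bound: |error| ≤ (b-a)/2^n
|error| ≤ (6 - 0)/2^3 = 6/2^3
|error| ≤ 0.7500000000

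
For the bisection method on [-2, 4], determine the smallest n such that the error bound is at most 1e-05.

We need (b-a)/2^n ≤ 1e-05
(4 - (-2))/2^n ≤ 1e-05
6/2^n ≤ 1e-05
2^n ≥ 600000
n ≥ log₂(600000) = 19.19
n ≥ 20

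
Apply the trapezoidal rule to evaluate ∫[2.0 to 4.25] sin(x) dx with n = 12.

f(x) = sin(x)
a = 2.0, b = 4.25, n = 12
h = (b - a)/n = 0.187500

Trapezoidal rule: (h/2)[f(x₀) + 2f(x₁) + 2f(x₂) + ... + f(xₙ)]

x_0 = 2.0000, f(x_0) = 0.909297, coefficient = 1
x_1 = 2.1875, f(x_1) = 0.815789, coefficient = 2
x_2 = 2.3750, f(x_2) = 0.693685, coefficient = 2
x_3 = 2.5625, f(x_3) = 0.547265, coefficient = 2
x_4 = 2.7500, f(x_4) = 0.381661, coefficient = 2
x_5 = 2.9375, f(x_5) = 0.202679, coefficient = 2
x_6 = 3.1250, f(x_6) = 0.016592, coefficient = 2
x_7 = 3.3125, f(x_7) = -0.170077, coefficient = 2
x_8 = 3.5000, f(x_8) = -0.350783, coefficient = 2
x_9 = 3.6875, f(x_9) = -0.519194, coefficient = 2
x_10 = 3.8750, f(x_10) = -0.669405, coefficient = 2
x_11 = 4.0625, f(x_11) = -0.796151, coefficient = 2
x_12 = 4.2500, f(x_12) = -0.894989, coefficient = 1

I ≈ (0.187500/2) × 0.318431 = 0.029853
Exact value: 0.029941
Error: 0.000088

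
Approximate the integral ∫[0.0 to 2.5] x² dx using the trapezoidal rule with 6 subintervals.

f(x) = x²
a = 0.0, b = 2.5, n = 6
h = (b - a)/n = 0.416667

Trapezoidal rule: (h/2)[f(x₀) + 2f(x₁) + 2f(x₂) + ... + f(xₙ)]

x_0 = 0.0000, f(x_0) = 0.000000, coefficient = 1
x_1 = 0.4167, f(x_1) = 0.173611, coefficient = 2
x_2 = 0.8333, f(x_2) = 0.694444, coefficient = 2
x_3 = 1.2500, f(x_3) = 1.562500, coefficient = 2
x_4 = 1.6667, f(x_4) = 2.777778, coefficient = 2
x_5 = 2.0833, f(x_5) = 4.340278, coefficient = 2
x_6 = 2.5000, f(x_6) = 6.250000, coefficient = 1

I ≈ (0.416667/2) × 25.347222 = 5.280671
Exact value: 5.208333
Error: 0.072338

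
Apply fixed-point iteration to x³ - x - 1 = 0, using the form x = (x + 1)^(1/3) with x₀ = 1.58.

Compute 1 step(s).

Equation: x³ - x - 1 = 0
Fixed-point form: x = (x + 1)^(1/3)
x₀ = 1.58

x_1 = g(1.580000) = 1.371534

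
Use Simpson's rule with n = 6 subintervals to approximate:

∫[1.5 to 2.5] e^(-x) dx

f(x) = e^(-x)
a = 1.5, b = 2.5, n = 6
h = (b - a)/n = 0.166667

Simpson's rule: (h/3)[f(x₀) + 4f(x₁) + 2f(x₂) + ... + f(xₙ)]

x_0 = 1.5000, f(x_0) = 0.223130, coefficient = 1
x_1 = 1.6667, f(x_1) = 0.188876, coefficient = 4
x_2 = 1.8333, f(x_2) = 0.159880, coefficient = 2
x_3 = 2.0000, f(x_3) = 0.135335, coefficient = 4
x_4 = 2.1667, f(x_4) = 0.114559, coefficient = 2
x_5 = 2.3333, f(x_5) = 0.096972, coefficient = 4
x_6 = 2.5000, f(x_6) = 0.082085, coefficient = 1

I ≈ (0.166667/3) × 2.538824 = 0.141046
Exact value: 0.141045
Error: 0.000001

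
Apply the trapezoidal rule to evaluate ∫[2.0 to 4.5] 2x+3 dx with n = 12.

f(x) = 2x+3
a = 2.0, b = 4.5, n = 12
h = (b - a)/n = 0.208333

Trapezoidal rule: (h/2)[f(x₀) + 2f(x₁) + 2f(x₂) + ... + f(xₙ)]

x_0 = 2.0000, f(x_0) = 7.000000, coefficient = 1
x_1 = 2.2083, f(x_1) = 7.416667, coefficient = 2
x_2 = 2.4167, f(x_2) = 7.833333, coefficient = 2
x_3 = 2.6250, f(x_3) = 8.250000, coefficient = 2
x_4 = 2.8333, f(x_4) = 8.666667, coefficient = 2
x_5 = 3.0417, f(x_5) = 9.083333, coefficient = 2
x_6 = 3.2500, f(x_6) = 9.500000, coefficient = 2
x_7 = 3.4583, f(x_7) = 9.916667, coefficient = 2
x_8 = 3.6667, f(x_8) = 10.333333, coefficient = 2
x_9 = 3.8750, f(x_9) = 10.750000, coefficient = 2
x_10 = 4.0833, f(x_10) = 11.166667, coefficient = 2
x_11 = 4.2917, f(x_11) = 11.583333, coefficient = 2
x_12 = 4.5000, f(x_12) = 12.000000, coefficient = 1

I ≈ (0.208333/2) × 228.000000 = 23.750000
Exact value: 23.750000
Error: 0.000000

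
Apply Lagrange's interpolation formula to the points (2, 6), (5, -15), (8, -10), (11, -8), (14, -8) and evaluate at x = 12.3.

Lagrange interpolation formula:
P(x) = Σ yᵢ × Lᵢ(x)
where Lᵢ(x) = Π_{j≠i} (x - xⱼ)/(xᵢ - xⱼ)

L_0(12.3) = (12.3 - 5)/(2 - 5) × (12.3 - 8)/(2 - 8) × (12.3 - 11)/(2 - 11) × (12.3 - 14)/(2 - 14) = -0.035685
L_1(12.3) = (12.3 - 2)/(5 - 2) × (12.3 - 8)/(5 - 8) × (12.3 - 11)/(5 - 11) × (12.3 - 14)/(5 - 14) = 0.201401
L_2(12.3) = (12.3 - 2)/(8 - 2) × (12.3 - 5)/(8 - 5) × (12.3 - 11)/(8 - 11) × (12.3 - 14)/(8 - 14) = -0.512870
L_3(12.3) = (12.3 - 2)/(11 - 2) × (12.3 - 5)/(11 - 5) × (12.3 - 8)/(11 - 8) × (12.3 - 14)/(11 - 14) = 1.130944
L_4(12.3) = (12.3 - 2)/(14 - 2) × (12.3 - 5)/(14 - 5) × (12.3 - 8)/(14 - 8) × (12.3 - 11)/(14 - 11) = 0.216210

P(12.3) = 6×L_0(12.3) + (-15)×L_1(12.3) + (-10)×L_2(12.3) + (-8)×L_3(12.3) + (-8)×L_4(12.3)
P(12.3) = -8.883659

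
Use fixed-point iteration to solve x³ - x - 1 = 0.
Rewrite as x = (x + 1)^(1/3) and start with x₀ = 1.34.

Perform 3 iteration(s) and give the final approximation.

Equation: x³ - x - 1 = 0
Fixed-point form: x = (x + 1)^(1/3)
x₀ = 1.34

x_1 = g(1.340000) = 1.327614
x_2 = g(1.327614) = 1.325268
x_3 = g(1.325268) = 1.324822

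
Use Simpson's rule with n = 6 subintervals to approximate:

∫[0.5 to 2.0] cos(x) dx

f(x) = cos(x)
a = 0.5, b = 2.0, n = 6
h = (b - a)/n = 0.250000

Simpson's rule: (h/3)[f(x₀) + 4f(x₁) + 2f(x₂) + ... + f(xₙ)]

x_0 = 0.5000, f(x_0) = 0.877583, coefficient = 1
x_1 = 0.7500, f(x_1) = 0.731689, coefficient = 4
x_2 = 1.0000, f(x_2) = 0.540302, coefficient = 2
x_3 = 1.2500, f(x_3) = 0.315322, coefficient = 4
x_4 = 1.5000, f(x_4) = 0.070737, coefficient = 2
x_5 = 1.7500, f(x_5) = -0.178246, coefficient = 4
x_6 = 2.0000, f(x_6) = -0.416147, coefficient = 1

I ≈ (0.250000/3) × 5.158575 = 0.429881
Exact value: 0.429872
Error: 0.000009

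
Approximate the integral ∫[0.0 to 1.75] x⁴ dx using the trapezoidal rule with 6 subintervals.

f(x) = x⁴
a = 0.0, b = 1.75, n = 6
h = (b - a)/n = 0.291667

Trapezoidal rule: (h/2)[f(x₀) + 2f(x₁) + 2f(x₂) + ... + f(xₙ)]

x_0 = 0.0000, f(x_0) = 0.000000, coefficient = 1
x_1 = 0.2917, f(x_1) = 0.007237, coefficient = 2
x_2 = 0.5833, f(x_2) = 0.115789, coefficient = 2
x_3 = 0.8750, f(x_3) = 0.586182, coefficient = 2
x_4 = 1.1667, f(x_4) = 1.852623, coefficient = 2
x_5 = 1.4583, f(x_5) = 4.523006, coefficient = 2
x_6 = 1.7500, f(x_6) = 9.378906, coefficient = 1

I ≈ (0.291667/2) × 23.548581 = 3.434168
Exact value: 3.282617
Error: 0.151551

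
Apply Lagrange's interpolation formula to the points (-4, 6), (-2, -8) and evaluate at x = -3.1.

Lagrange interpolation formula:
P(x) = Σ yᵢ × Lᵢ(x)
where Lᵢ(x) = Π_{j≠i} (x - xⱼ)/(xᵢ - xⱼ)

L_0(-3.1) = (-3.1 - (-2))/(-4 - (-2)) = 0.550000
L_1(-3.1) = (-3.1 - (-4))/(-2 - (-4)) = 0.450000

P(-3.1) = 6×L_0(-3.1) + (-8)×L_1(-3.1)
P(-3.1) = -0.300000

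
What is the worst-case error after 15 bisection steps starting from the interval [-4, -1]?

Bisection error bound: |error| ≤ (b-a)/2^n
|error| ≤ (-1 - (-4))/2^15 = 3/2^15
|error| ≤ 0.0000915527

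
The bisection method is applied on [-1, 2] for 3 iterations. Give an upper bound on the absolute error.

Bisection error bound: |error| ≤ (b-a)/2^n
|error| ≤ (2 - (-1))/2^3 = 3/2^3
|error| ≤ 0.3750000000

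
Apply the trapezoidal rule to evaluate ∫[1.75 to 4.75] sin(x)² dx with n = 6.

f(x) = sin(x)²
a = 1.75, b = 4.75, n = 6
h = (b - a)/n = 0.500000

Trapezoidal rule: (h/2)[f(x₀) + 2f(x₁) + 2f(x₂) + ... + f(xₙ)]

x_0 = 1.7500, f(x_0) = 0.968228, coefficient = 1
x_1 = 2.2500, f(x_1) = 0.605398, coefficient = 2
x_2 = 2.7500, f(x_2) = 0.145665, coefficient = 2
x_3 = 3.2500, f(x_3) = 0.011706, coefficient = 2
x_4 = 3.7500, f(x_4) = 0.326682, coefficient = 2
x_5 = 4.2500, f(x_5) = 0.801006, coefficient = 2
x_6 = 4.7500, f(x_6) = 0.998586, coefficient = 1

I ≈ (0.500000/2) × 5.747729 = 1.436932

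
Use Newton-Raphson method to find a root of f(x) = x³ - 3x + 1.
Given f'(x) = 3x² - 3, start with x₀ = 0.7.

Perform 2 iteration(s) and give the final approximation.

f(x) = x³ - 3x + 1
f'(x) = 3x² - 3
x₀ = 0.7

Newton-Raphson formula: x_{n+1} = x_n - f(x_n)/f'(x_n)

Iteration 1:
  f(0.700000) = -0.757000
  f'(0.700000) = -1.530000
  x_1 = 0.700000 - (-0.757000)/(-1.530000) = 0.205229
Iteration 2:
  f(0.205229) = 0.392958
  f'(0.205229) = -2.873643
  x_2 = 0.205229 - 0.392958/(-2.873643) = 0.341974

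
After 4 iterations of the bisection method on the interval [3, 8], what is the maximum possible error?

Bisection error bound: |error| ≤ (b-a)/2^n
|error| ≤ (8 - 3)/2^4 = 5/2^4
|error| ≤ 0.3125000000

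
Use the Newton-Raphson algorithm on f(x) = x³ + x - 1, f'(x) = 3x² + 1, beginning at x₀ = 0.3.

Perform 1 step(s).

f(x) = x³ + x - 1
f'(x) = 3x² + 1
x₀ = 0.3

Newton-Raphson formula: x_{n+1} = x_n - f(x_n)/f'(x_n)

Iteration 1:
  f(0.300000) = -0.673000
  f'(0.300000) = 1.270000
  x_1 = 0.300000 - (-0.673000)/1.270000 = 0.829921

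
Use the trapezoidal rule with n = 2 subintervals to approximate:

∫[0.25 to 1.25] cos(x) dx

f(x) = cos(x)
a = 0.25, b = 1.25, n = 2
h = (b - a)/n = 0.500000

Trapezoidal rule: (h/2)[f(x₀) + 2f(x₁) + 2f(x₂) + ... + f(xₙ)]

x_0 = 0.2500, f(x_0) = 0.968912, coefficient = 1
x_1 = 0.7500, f(x_1) = 0.731689, coefficient = 2
x_2 = 1.2500, f(x_2) = 0.315322, coefficient = 1

I ≈ (0.500000/2) × 2.747613 = 0.686903
Exact value: 0.701581
Error: 0.014678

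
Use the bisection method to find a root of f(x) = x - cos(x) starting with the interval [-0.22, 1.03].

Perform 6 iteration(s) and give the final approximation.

f(x) = x - cos(x)
Initial interval: [-0.22, 1.03]

Iteration 1:
  c_1 = (-0.220000 + 1.030000)/2 = 0.405000
  f(c_1) = f(0.405000) = -0.514102
  f(a) × f(c) ≥ 0, new interval: [0.405000, 1.030000]
Iteration 2:
  c_2 = (0.405000 + 1.030000)/2 = 0.717500
  f(c_2) = f(0.717500) = -0.035952
  f(a) × f(c) ≥ 0, new interval: [0.717500, 1.030000]
Iteration 3:
  c_3 = (0.717500 + 1.030000)/2 = 0.873750
  f(c_3) = f(0.873750) = 0.231794
  f(a) × f(c) < 0, new interval: [0.717500, 0.873750]
Iteration 4:
  c_4 = (0.717500 + 0.873750)/2 = 0.795625
  f(c_4) = f(0.795625) = 0.095787
  f(a) × f(c) < 0, new interval: [0.717500, 0.795625]
Iteration 5:
  c_5 = (0.717500 + 0.795625)/2 = 0.756563
  f(c_5) = f(0.756563) = 0.029363
  f(a) × f(c) < 0, new interval: [0.717500, 0.756563]
Iteration 6:
  c_6 = (0.717500 + 0.756563)/2 = 0.737031
  f(c_6) = f(0.737031) = -0.003436
  f(a) × f(c) ≥ 0, new interval: [0.737031, 0.756563]

After 6 iteration(s), the approximation is c_6 = 0.737031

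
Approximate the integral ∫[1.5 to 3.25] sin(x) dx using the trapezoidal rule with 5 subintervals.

f(x) = sin(x)
a = 1.5, b = 3.25, n = 5
h = (b - a)/n = 0.350000

Trapezoidal rule: (h/2)[f(x₀) + 2f(x₁) + 2f(x₂) + ... + f(xₙ)]

x_0 = 1.5000, f(x_0) = 0.997495, coefficient = 1
x_1 = 1.8500, f(x_1) = 0.961275, coefficient = 2
x_2 = 2.2000, f(x_2) = 0.808496, coefficient = 2
x_3 = 2.5500, f(x_3) = 0.557684, coefficient = 2
x_4 = 2.9000, f(x_4) = 0.239249, coefficient = 2
x_5 = 3.2500, f(x_5) = -0.108195, coefficient = 1

I ≈ (0.350000/2) × 6.022709 = 1.053974
Exact value: 1.064867
Error: 0.010893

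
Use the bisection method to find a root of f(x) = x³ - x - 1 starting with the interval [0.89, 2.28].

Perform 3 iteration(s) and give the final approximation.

f(x) = x³ - x - 1
Initial interval: [0.89, 2.28]

Iteration 1:
  c_1 = (0.890000 + 2.280000)/2 = 1.585000
  f(c_1) = f(1.585000) = 1.396877
  f(a) × f(c) < 0, new interval: [0.890000, 1.585000]
Iteration 2:
  c_2 = (0.890000 + 1.585000)/2 = 1.237500
  f(c_2) = f(1.237500) = -0.342385
  f(a) × f(c) ≥ 0, new interval: [1.237500, 1.585000]
Iteration 3:
  c_3 = (1.237500 + 1.585000)/2 = 1.411250
  f(c_3) = f(1.411250) = 0.399433
  f(a) × f(c) < 0, new interval: [1.237500, 1.411250]

After 3 iteration(s), the approximation is c_3 = 1.411250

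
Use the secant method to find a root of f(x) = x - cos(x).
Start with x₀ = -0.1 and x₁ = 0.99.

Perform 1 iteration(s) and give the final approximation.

f(x) = x - cos(x)
x₀ = -0.1, x₁ = 0.99

Secant formula: x_{n+1} = x_n - f(x_n)(x_n - x_{n-1})/(f(x_n) - f(x_{n-1}))

Iteration 1:
  f(-0.100000) = -1.095004
  f(0.990000) = 0.441310
  x_2 = 0.990000 - 0.441310×(0.990000 - (-0.100000))/(0.441310 - (-1.095004))
       = 0.676895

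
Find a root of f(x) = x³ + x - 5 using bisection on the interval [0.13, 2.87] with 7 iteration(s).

f(x) = x³ + x - 5
Initial interval: [0.13, 2.87]

Iteration 1:
  c_1 = (0.130000 + 2.870000)/2 = 1.500000
  f(c_1) = f(1.500000) = -0.125000
  f(a) × f(c) ≥ 0, new interval: [1.500000, 2.870000]
Iteration 2:
  c_2 = (1.500000 + 2.870000)/2 = 2.185000
  f(c_2) = f(2.185000) = 7.616682
  f(a) × f(c) < 0, new interval: [1.500000, 2.185000]
Iteration 3:
  c_3 = (1.500000 + 2.185000)/2 = 1.842500
  f(c_3) = f(1.842500) = 3.097431
  f(a) × f(c) < 0, new interval: [1.500000, 1.842500]
Iteration 4:
  c_4 = (1.500000 + 1.842500)/2 = 1.671250
  f(c_4) = f(1.671250) = 1.339179
  f(a) × f(c) < 0, new interval: [1.500000, 1.671250]
Iteration 5:
  c_5 = (1.500000 + 1.671250)/2 = 1.585625
  f(c_5) = f(1.585625) = 0.572214
  f(a) × f(c) < 0, new interval: [1.500000, 1.585625]
Iteration 6:
  c_6 = (1.500000 + 1.585625)/2 = 1.542813
  f(c_6) = f(1.542813) = 0.215123
  f(a) × f(c) < 0, new interval: [1.500000, 1.542813]
Iteration 7:
  c_7 = (1.500000 + 1.542813)/2 = 1.521406
  f(c_7) = f(1.521406) = 0.042970
  f(a) × f(c) < 0, new interval: [1.500000, 1.521406]

After 7 iteration(s), the approximation is c_7 = 1.521406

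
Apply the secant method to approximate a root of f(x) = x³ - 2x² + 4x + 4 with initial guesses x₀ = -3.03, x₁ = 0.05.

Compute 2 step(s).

f(x) = x³ - 2x² + 4x + 4
x₀ = -3.03, x₁ = 0.05

Secant formula: x_{n+1} = x_n - f(x_n)(x_n - x_{n-1})/(f(x_n) - f(x_{n-1}))

Iteration 1:
  f(-3.030000) = -54.299927
  f(0.050000) = 4.195125
  x_2 = 0.050000 - 4.195125×(0.050000 - (-3.030000))/(4.195125 - (-54.299927))
       = -0.170890
Iteration 2:
  f(0.050000) = 4.195125
  f(-0.170890) = 3.253042
  x_3 = -0.170890 - 3.253042×(-0.170890 - 0.050000)/(3.253042 - 4.195125)
       = -0.933631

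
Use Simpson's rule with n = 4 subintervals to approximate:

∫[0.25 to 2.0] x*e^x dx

f(x) = x*e^x
a = 0.25, b = 2.0, n = 4
h = (b - a)/n = 0.437500

Simpson's rule: (h/3)[f(x₀) + 4f(x₁) + 2f(x₂) + ... + f(xₙ)]

x_0 = 0.2500, f(x_0) = 0.321006, coefficient = 1
x_1 = 0.6875, f(x_1) = 1.367257, coefficient = 4
x_2 = 1.1250, f(x_2) = 3.465244, coefficient = 2
x_3 = 1.5625, f(x_3) = 7.454271, coefficient = 4
x_4 = 2.0000, f(x_4) = 14.778112, coefficient = 1

I ≈ (0.437500/3) × 57.315717 = 8.358542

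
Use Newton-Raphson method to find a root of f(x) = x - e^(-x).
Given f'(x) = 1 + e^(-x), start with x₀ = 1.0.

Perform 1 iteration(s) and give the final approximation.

f(x) = x - e^(-x)
f'(x) = 1 + e^(-x)
x₀ = 1.0

Newton-Raphson formula: x_{n+1} = x_n - f(x_n)/f'(x_n)

Iteration 1:
  f(1.000000) = 0.632121
  f'(1.000000) = 1.367879
  x_1 = 1.000000 - 0.632121/1.367879 = 0.537883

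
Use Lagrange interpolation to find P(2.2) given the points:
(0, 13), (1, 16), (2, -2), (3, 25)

Lagrange interpolation formula:
P(x) = Σ yᵢ × Lᵢ(x)
where Lᵢ(x) = Π_{j≠i} (x - xⱼ)/(xᵢ - xⱼ)

L_0(2.2) = (2.2 - 1)/(0 - 1) × (2.2 - 2)/(0 - 2) × (2.2 - 3)/(0 - 3) = 0.032000
L_1(2.2) = (2.2 - 0)/(1 - 0) × (2.2 - 2)/(1 - 2) × (2.2 - 3)/(1 - 3) = -0.176000
L_2(2.2) = (2.2 - 0)/(2 - 0) × (2.2 - 1)/(2 - 1) × (2.2 - 3)/(2 - 3) = 1.056000
L_3(2.2) = (2.2 - 0)/(3 - 0) × (2.2 - 1)/(3 - 1) × (2.2 - 2)/(3 - 2) = 0.088000

P(2.2) = 13×L_0(2.2) + 16×L_1(2.2) + (-2)×L_2(2.2) + 25×L_3(2.2)
P(2.2) = -2.312000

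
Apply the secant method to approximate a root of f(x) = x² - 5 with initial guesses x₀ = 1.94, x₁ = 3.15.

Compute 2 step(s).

f(x) = x² - 5
x₀ = 1.94, x₁ = 3.15

Secant formula: x_{n+1} = x_n - f(x_n)(x_n - x_{n-1})/(f(x_n) - f(x_{n-1}))

Iteration 1:
  f(1.940000) = -1.236400
  f(3.150000) = 4.922500
  x_2 = 3.150000 - 4.922500×(3.150000 - 1.940000)/(4.922500 - (-1.236400))
       = 2.182908
Iteration 2:
  f(3.150000) = 4.922500
  f(2.182908) = -0.234914
  x_3 = 2.182908 - (-0.234914)×(2.182908 - 3.150000)/(-0.234914 - 4.922500)
       = 2.226958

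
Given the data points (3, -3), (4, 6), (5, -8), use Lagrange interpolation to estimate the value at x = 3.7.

Lagrange interpolation formula:
P(x) = Σ yᵢ × Lᵢ(x)
where Lᵢ(x) = Π_{j≠i} (x - xⱼ)/(xᵢ - xⱼ)

L_0(3.7) = (3.7 - 4)/(3 - 4) × (3.7 - 5)/(3 - 5) = 0.195000
L_1(3.7) = (3.7 - 3)/(4 - 3) × (3.7 - 5)/(4 - 5) = 0.910000
L_2(3.7) = (3.7 - 3)/(5 - 3) × (3.7 - 4)/(5 - 4) = -0.105000

P(3.7) = (-3)×L_0(3.7) + 6×L_1(3.7) + (-8)×L_2(3.7)
P(3.7) = 5.715000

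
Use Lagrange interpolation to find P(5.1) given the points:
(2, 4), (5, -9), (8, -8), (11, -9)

Lagrange interpolation formula:
P(x) = Σ yᵢ × Lᵢ(x)
where Lᵢ(x) = Π_{j≠i} (x - xⱼ)/(xᵢ - xⱼ)

L_0(5.1) = (5.1 - 5)/(2 - 5) × (5.1 - 8)/(2 - 8) × (5.1 - 11)/(2 - 11) = -0.010562
L_1(5.1) = (5.1 - 2)/(5 - 2) × (5.1 - 8)/(5 - 8) × (5.1 - 11)/(5 - 11) = 0.982241
L_2(5.1) = (5.1 - 2)/(8 - 2) × (5.1 - 5)/(8 - 5) × (5.1 - 11)/(8 - 11) = 0.033870
L_3(5.1) = (5.1 - 2)/(11 - 2) × (5.1 - 5)/(11 - 5) × (5.1 - 8)/(11 - 8) = -0.005549

P(5.1) = 4×L_0(5.1) + (-9)×L_1(5.1) + (-8)×L_2(5.1) + (-9)×L_3(5.1)
P(5.1) = -9.103432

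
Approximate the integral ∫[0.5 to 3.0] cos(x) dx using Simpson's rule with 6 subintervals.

f(x) = cos(x)
a = 0.5, b = 3.0, n = 6
h = (b - a)/n = 0.416667

Simpson's rule: (h/3)[f(x₀) + 4f(x₁) + 2f(x₂) + ... + f(xₙ)]

x_0 = 0.5000, f(x_0) = 0.877583, coefficient = 1
x_1 = 0.9167, f(x_1) = 0.608469, coefficient = 4
x_2 = 1.3333, f(x_2) = 0.235238, coefficient = 2
x_3 = 1.7500, f(x_3) = -0.178246, coefficient = 4
x_4 = 2.1667, f(x_4) = -0.561229, coefficient = 2
x_5 = 2.5833, f(x_5) = -0.848178, coefficient = 4
x_6 = 3.0000, f(x_6) = -0.989992, coefficient = 1

I ≈ (0.416667/3) × -2.436216 = -0.338363
Exact value: -0.338306
Error: 0.000058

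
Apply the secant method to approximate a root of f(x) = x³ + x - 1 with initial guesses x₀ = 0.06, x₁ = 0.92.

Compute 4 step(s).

f(x) = x³ + x - 1
x₀ = 0.06, x₁ = 0.92

Secant formula: x_{n+1} = x_n - f(x_n)(x_n - x_{n-1})/(f(x_n) - f(x_{n-1}))

Iteration 1:
  f(0.060000) = -0.939784
  f(0.920000) = 0.698688
  x_2 = 0.920000 - 0.698688×(0.920000 - 0.060000)/(0.698688 - (-0.939784))
       = 0.553273
Iteration 2:
  f(0.920000) = 0.698688
  f(0.553273) = -0.277364
  x_3 = 0.553273 - (-0.277364)×(0.553273 - 0.920000)/(-0.277364 - 0.698688)
       = 0.657486
Iteration 3:
  f(0.553273) = -0.277364
  f(0.657486) = -0.058292
  x_4 = 0.657486 - (-0.058292)×(0.657486 - 0.553273)/(-0.058292 - (-0.277364))
       = 0.685215
Iteration 4:
  f(0.657486) = -0.058292
  f(0.685215) = 0.006937
  x_5 = 0.685215 - 0.006937×(0.685215 - 0.657486)/(0.006937 - (-0.058292))
       = 0.682266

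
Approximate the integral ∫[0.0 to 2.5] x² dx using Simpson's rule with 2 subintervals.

f(x) = x²
a = 0.0, b = 2.5, n = 2
h = (b - a)/n = 1.250000

Simpson's rule: (h/3)[f(x₀) + 4f(x₁) + 2f(x₂) + ... + f(xₙ)]

x_0 = 0.0000, f(x_0) = 0.000000, coefficient = 1
x_1 = 1.2500, f(x_1) = 1.562500, coefficient = 4
x_2 = 2.5000, f(x_2) = 6.250000, coefficient = 1

I ≈ (1.250000/3) × 12.500000 = 5.208333
Exact value: 5.208333
Error: 0.000000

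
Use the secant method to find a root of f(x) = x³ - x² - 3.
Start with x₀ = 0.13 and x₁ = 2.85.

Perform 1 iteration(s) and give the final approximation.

f(x) = x³ - x² - 3
x₀ = 0.13, x₁ = 2.85

Secant formula: x_{n+1} = x_n - f(x_n)(x_n - x_{n-1})/(f(x_n) - f(x_{n-1}))

Iteration 1:
  f(0.130000) = -3.014703
  f(2.850000) = 12.026625
  x_2 = 2.850000 - 12.026625×(2.850000 - 0.130000)/(12.026625 - (-3.014703))
       = 0.675164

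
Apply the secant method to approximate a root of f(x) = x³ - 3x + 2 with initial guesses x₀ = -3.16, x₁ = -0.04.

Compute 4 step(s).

f(x) = x³ - 3x + 2
x₀ = -3.16, x₁ = -0.04

Secant formula: x_{n+1} = x_n - f(x_n)(x_n - x_{n-1})/(f(x_n) - f(x_{n-1}))

Iteration 1:
  f(-3.160000) = -20.074496
  f(-0.040000) = 2.119936
  x_2 = -0.040000 - 2.119936×(-0.040000 - (-3.160000))/(2.119936 - (-20.074496))
       = -0.338012
Iteration 2:
  f(-0.040000) = 2.119936
  f(-0.338012) = 2.975417
  x_3 = -0.338012 - 2.975417×(-0.338012 - (-0.040000))/(2.975417 - 2.119936)
       = 0.698492
Iteration 3:
  f(-0.338012) = 2.975417
  f(0.698492) = 0.245312
  x_4 = 0.698492 - 0.245312×(0.698492 - (-0.338012))/(0.245312 - 2.975417)
       = 0.791627
Iteration 4:
  f(0.698492) = 0.245312
  f(0.791627) = 0.121211
  x_5 = 0.791627 - 0.121211×(0.791627 - 0.698492)/(0.121211 - 0.245312)
       = 0.882592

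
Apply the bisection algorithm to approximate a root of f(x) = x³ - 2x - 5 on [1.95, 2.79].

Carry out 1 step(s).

f(x) = x³ - 2x - 5
Initial interval: [1.95, 2.79]

Iteration 1:
  c_1 = (1.950000 + 2.790000)/2 = 2.370000
  f(c_1) = f(2.370000) = 3.572053
  f(a) × f(c) < 0, new interval: [1.950000, 2.370000]

After 1 iteration(s), the approximation is c_1 = 2.370000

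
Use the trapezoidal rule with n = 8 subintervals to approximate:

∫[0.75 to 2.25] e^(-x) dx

f(x) = e^(-x)
a = 0.75, b = 2.25, n = 8
h = (b - a)/n = 0.187500

Trapezoidal rule: (h/2)[f(x₀) + 2f(x₁) + 2f(x₂) + ... + f(xₙ)]

x_0 = 0.7500, f(x_0) = 0.472367, coefficient = 1
x_1 = 0.9375, f(x_1) = 0.391606, coefficient = 2
x_2 = 1.1250, f(x_2) = 0.324652, coefficient = 2
x_3 = 1.3125, f(x_3) = 0.269146, coefficient = 2
x_4 = 1.5000, f(x_4) = 0.223130, coefficient = 2
x_5 = 1.6875, f(x_5) = 0.184981, coefficient = 2
x_6 = 1.8750, f(x_6) = 0.153355, coefficient = 2
x_7 = 2.0625, f(x_7) = 0.127136, coefficient = 2
x_8 = 2.2500, f(x_8) = 0.105399, coefficient = 1

I ≈ (0.187500/2) × 3.925779 = 0.368042
Exact value: 0.366967
Error: 0.001074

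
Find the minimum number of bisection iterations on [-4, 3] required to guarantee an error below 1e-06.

We need (b-a)/2^n ≤ 1e-06
(3 - (-4))/2^n ≤ 1e-06
7/2^n ≤ 1e-06
2^n ≥ 7000000
n ≥ log₂(7000000) = 22.74
n ≥ 23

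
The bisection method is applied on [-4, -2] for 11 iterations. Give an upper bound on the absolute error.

Bisection error bound: |error| ≤ (b-a)/2^n
|error| ≤ (-2 - (-4))/2^11 = 2/2^11
|error| ≤ 0.0009765625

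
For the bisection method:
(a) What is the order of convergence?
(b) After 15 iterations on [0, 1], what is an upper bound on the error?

(a) Bisection has linear (order 1) convergence; the error is halved each step.

(b) Error bound = (b-a)/2^n = (1 - 0)/2^{15}
    = 1/2^{15}

(a) 1 (linear); (b) error ≤ 3.05e-05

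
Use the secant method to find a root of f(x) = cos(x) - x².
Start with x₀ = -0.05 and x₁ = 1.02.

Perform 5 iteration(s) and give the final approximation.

f(x) = cos(x) - x²
x₀ = -0.05, x₁ = 1.02

Secant formula: x_{n+1} = x_n - f(x_n)(x_n - x_{n-1})/(f(x_n) - f(x_{n-1}))

Iteration 1:
  f(-0.050000) = 0.996250
  f(1.020000) = -0.517034
  x_2 = 1.020000 - (-0.517034)×(1.020000 - (-0.050000))/(-0.517034 - 0.996250)
       = 0.654420
Iteration 2:
  f(1.020000) = -0.517034
  f(0.654420) = 0.365136
  x_3 = 0.654420 - 0.365136×(0.654420 - 1.020000)/(0.365136 - (-0.517034))
       = 0.805736
Iteration 3:
  f(0.654420) = 0.365136
  f(0.805736) = 0.043370
  x_4 = 0.805736 - 0.043370×(0.805736 - 0.654420)/(0.043370 - 0.365136)
       = 0.826132
Iteration 4:
  f(0.805736) = 0.043370
  f(0.826132) = -0.004768
  x_5 = 0.826132 - (-0.004768)×(0.826132 - 0.805736)/(-0.004768 - 0.043370)
       = 0.824111
Iteration 5:
  f(0.826132) = -0.004768
  f(0.824111) = 0.000050
  x_6 = 0.824111 - 0.000050×(0.824111 - 0.826132)/(0.000050 - (-0.004768))
       = 0.824132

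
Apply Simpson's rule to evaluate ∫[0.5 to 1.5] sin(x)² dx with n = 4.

f(x) = sin(x)²
a = 0.5, b = 1.5, n = 4
h = (b - a)/n = 0.250000

Simpson's rule: (h/3)[f(x₀) + 4f(x₁) + 2f(x₂) + ... + f(xₙ)]

x_0 = 0.5000, f(x_0) = 0.229849, coefficient = 1
x_1 = 0.7500, f(x_1) = 0.464631, coefficient = 4
x_2 = 1.0000, f(x_2) = 0.708073, coefficient = 2
x_3 = 1.2500, f(x_3) = 0.900572, coefficient = 4
x_4 = 1.5000, f(x_4) = 0.994996, coefficient = 1

I ≈ (0.250000/3) × 8.101805 = 0.675150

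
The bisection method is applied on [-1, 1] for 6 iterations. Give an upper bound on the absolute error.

Bisection error bound: |error| ≤ (b-a)/2^n
|error| ≤ (1 - (-1))/2^6 = 2/2^6
|error| ≤ 0.0312500000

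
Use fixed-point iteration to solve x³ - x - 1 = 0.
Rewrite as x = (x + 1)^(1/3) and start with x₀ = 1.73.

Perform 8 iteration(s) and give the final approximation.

Equation: x³ - x - 1 = 0
Fixed-point form: x = (x + 1)^(1/3)
x₀ = 1.73

x_1 = g(1.730000) = 1.397615
x_2 = g(1.397615) = 1.338422
x_3 = g(1.338422) = 1.327316
x_4 = g(1.327316) = 1.325211
x_5 = g(1.325211) = 1.324812
x_6 = g(1.324812) = 1.324736
x_7 = g(1.324736) = 1.324721
x_8 = g(1.324721) = 1.324719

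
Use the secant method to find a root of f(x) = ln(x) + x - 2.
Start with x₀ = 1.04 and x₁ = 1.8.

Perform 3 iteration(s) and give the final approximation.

f(x) = ln(x) + x - 2
x₀ = 1.04, x₁ = 1.8

Secant formula: x_{n+1} = x_n - f(x_n)(x_n - x_{n-1})/(f(x_n) - f(x_{n-1}))

Iteration 1:
  f(1.040000) = -0.920779
  f(1.800000) = 0.387787
  x_2 = 1.800000 - 0.387787×(1.800000 - 1.040000)/(0.387787 - (-0.920779))
       = 1.574778
Iteration 2:
  f(1.800000) = 0.387787
  f(1.574778) = 0.028892
  x_3 = 1.574778 - 0.028892×(1.574778 - 1.800000)/(0.028892 - 0.387787)
       = 1.556647
Iteration 3:
  f(1.574778) = 0.028892
  f(1.556647) = -0.000819
  x_4 = 1.556647 - (-0.000819)×(1.556647 - 1.574778)/(-0.000819 - 0.028892)
       = 1.557147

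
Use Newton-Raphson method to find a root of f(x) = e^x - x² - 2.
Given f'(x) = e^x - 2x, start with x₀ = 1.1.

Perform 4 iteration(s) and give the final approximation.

f(x) = e^x - x² - 2
f'(x) = e^x - 2x
x₀ = 1.1

Newton-Raphson formula: x_{n+1} = x_n - f(x_n)/f'(x_n)

Iteration 1:
  f(1.100000) = -0.205834
  f'(1.100000) = 0.804166
  x_1 = 1.100000 - (-0.205834)/0.804166 = 1.355960
Iteration 2:
  f(1.355960) = 0.041856
  f'(1.355960) = 1.168564
  x_2 = 1.355960 - 0.041856/1.168564 = 1.320141
Iteration 3:
  f(1.320141) = 0.001177
  f'(1.320141) = 1.103667
  x_3 = 1.320141 - 0.001177/1.103667 = 1.319075
Iteration 4:
  f(1.319075) = 0.000001
  f'(1.319075) = 1.101810
  x_4 = 1.319075 - 0.000001/1.101810 = 1.319074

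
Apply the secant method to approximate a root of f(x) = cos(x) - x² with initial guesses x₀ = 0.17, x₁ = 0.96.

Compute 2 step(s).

f(x) = cos(x) - x²
x₀ = 0.17, x₁ = 0.96

Secant formula: x_{n+1} = x_n - f(x_n)(x_n - x_{n-1})/(f(x_n) - f(x_{n-1}))

Iteration 1:
  f(0.170000) = 0.956685
  f(0.960000) = -0.348080
  x_2 = 0.960000 - (-0.348080)×(0.960000 - 0.170000)/(-0.348080 - 0.956685)
       = 0.749247
Iteration 2:
  f(0.960000) = -0.348080
  f(0.749247) = 0.170831
  x_3 = 0.749247 - 0.170831×(0.749247 - 0.960000)/(0.170831 - (-0.348080))
       = 0.818629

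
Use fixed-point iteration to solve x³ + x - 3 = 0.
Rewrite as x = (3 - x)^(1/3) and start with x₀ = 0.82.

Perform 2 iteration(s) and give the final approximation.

Equation: x³ + x - 3 = 0
Fixed-point form: x = (3 - x)^(1/3)
x₀ = 0.82

x_1 = g(0.820000) = 1.296638
x_2 = g(1.296638) = 1.194269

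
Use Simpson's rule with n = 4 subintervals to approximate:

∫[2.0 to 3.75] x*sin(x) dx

f(x) = x*sin(x)
a = 2.0, b = 3.75, n = 4
h = (b - a)/n = 0.437500

Simpson's rule: (h/3)[f(x₀) + 4f(x₁) + 2f(x₂) + ... + f(xₙ)]

x_0 = 2.0000, f(x_0) = 1.818595, coefficient = 1
x_1 = 2.4375, f(x_1) = 1.577897, coefficient = 4
x_2 = 2.8750, f(x_2) = 0.757407, coefficient = 2
x_3 = 3.3125, f(x_3) = -0.563379, coefficient = 4
x_4 = 3.7500, f(x_4) = -2.143355, coefficient = 1

I ≈ (0.437500/3) × 5.248130 = 0.765352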